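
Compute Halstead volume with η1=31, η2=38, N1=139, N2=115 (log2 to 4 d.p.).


Formula: V = N * log2(η), where N = N1 + N2 and η = η1 + η2
η = 31 + 38 = 69
N = 139 + 115 = 254
log2(69) ≈ 6.1085
V = 254 * 6.1085 = 1551.56

1551.56


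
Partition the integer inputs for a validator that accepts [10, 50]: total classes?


Valid range: [10, 50]
Class 1: x < 10 — invalid
Class 2: 10 ≤ x ≤ 50 — valid
Class 3: x > 50 — invalid
Total equivalence classes: 3

3 equivalence classes


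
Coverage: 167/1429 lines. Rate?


Coverage = covered / total * 100
Coverage = 167 / 1429 * 100
Coverage = 11.69%

11.69%


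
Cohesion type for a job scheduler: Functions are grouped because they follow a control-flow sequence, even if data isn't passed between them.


Reasoning: Grouped by order of execution within a routine, not by data flow
Type: Procedural cohesion

Procedural cohesion


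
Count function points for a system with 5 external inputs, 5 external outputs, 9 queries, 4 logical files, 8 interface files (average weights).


UFP = EI*4 + EO*5 + EQ*4 + ILF*10 + EIF*7
UFP = 5*4 + 5*5 + 9*4 + 4*10 + 8*7
UFP = 20 + 25 + 36 + 40 + 56
UFP = 177

177


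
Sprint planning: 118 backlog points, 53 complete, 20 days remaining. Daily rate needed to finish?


Formula: Required rate = Remaining points / Days left
Remaining = 118 - 53 = 65 points
Required rate = 65 / 20 = 3.25 points/day

3.25 points/day


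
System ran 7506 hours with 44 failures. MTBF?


Formula: MTBF = Total operating time / Number of failures
MTBF = 7506 / 44
MTBF = 170.59 hours

170.59 hours


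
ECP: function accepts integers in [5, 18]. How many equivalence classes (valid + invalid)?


Valid range: [5, 18]
Class 1: x < 5 — invalid
Class 2: 5 ≤ x ≤ 18 — valid
Class 3: x > 18 — invalid
Total equivalence classes: 3

3 equivalence classes


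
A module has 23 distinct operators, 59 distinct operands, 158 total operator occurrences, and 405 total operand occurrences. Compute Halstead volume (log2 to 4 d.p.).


Formula: V = N * log2(η), where N = N1 + N2 and η = η1 + η2
η = 23 + 59 = 82
N = 158 + 405 = 563
log2(82) ≈ 6.3576
V = 563 * 6.3576 = 3579.33

3579.33


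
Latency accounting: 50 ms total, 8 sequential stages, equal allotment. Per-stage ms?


Formula: per_stage = total_budget / stages
per_stage = 50 / 8
per_stage = 6.25 ms

6.25 ms


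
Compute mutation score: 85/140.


Mutation score = killed / total * 100
Mutation score = 85 / 140 * 100
Mutation score = 60.71%

60.71%


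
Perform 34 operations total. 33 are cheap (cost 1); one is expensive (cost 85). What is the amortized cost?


Formula: Amortized cost = Total cost / Operations
Total cost = (33 * 1) + (1 * 85)
Total cost = 33 + 85 = 118
Amortized = 118 / 34 = 3.4706

3.4706


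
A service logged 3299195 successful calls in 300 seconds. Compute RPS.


Formula: throughput = requests / seconds
throughput = 3299195 / 300
throughput = 10997.32 requests/second

10997.32 requests/second


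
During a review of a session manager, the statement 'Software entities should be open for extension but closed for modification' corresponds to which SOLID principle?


This describes the Open/Closed Principle (OCP)

Open/Closed Principle (OCP)


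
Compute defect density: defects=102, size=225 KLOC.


Defect density = defects / KLOC
Defect density = 102 / 225
Defect density = 0.453 defects/KLOC

0.453 defects/KLOC


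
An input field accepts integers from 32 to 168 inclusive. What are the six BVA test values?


Range: [32, 168]
Boundaries: just below min, min, min+1, max-1, max, just above max
Values: [31, 32, 33, 167, 168, 169]

[31, 32, 33, 167, 168, 169]


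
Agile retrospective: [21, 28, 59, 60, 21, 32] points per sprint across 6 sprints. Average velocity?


Formula: Avg velocity = Total points / Number of sprints
Points: [21, 28, 59, 60, 21, 32]
Sum = 21 + 28 + 59 + 60 + 21 + 32 = 221
Avg velocity = 221 / 6 = 36.83 points/sprint

36.83 points/sprint


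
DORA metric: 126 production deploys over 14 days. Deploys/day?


Formula: deployments per day = releases / days
= 126 / 14
= 9.0 deploys/day
(equivalently, 63.0 deploys/week)

9.0 deploys/day


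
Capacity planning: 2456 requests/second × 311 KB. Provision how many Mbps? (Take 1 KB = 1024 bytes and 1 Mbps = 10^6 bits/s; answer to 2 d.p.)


Formula: Mbps = payload_bytes * RPS * 8 / 1e6
Payload per request = 311 KB = 311 * 1024 = 318464 bytes
Total bytes/sec = 318464 * 2456 = 782147584
Total bits/sec = 782147584 * 8 = 6257180672
Mbps = 6257180672 / 1e6 = 6257.18

6257.18 Mbps


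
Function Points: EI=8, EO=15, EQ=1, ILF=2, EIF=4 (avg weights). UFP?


UFP = EI*4 + EO*5 + EQ*4 + ILF*10 + EIF*7
UFP = 8*4 + 15*5 + 1*4 + 2*10 + 4*7
UFP = 32 + 75 + 4 + 20 + 28
UFP = 159

159


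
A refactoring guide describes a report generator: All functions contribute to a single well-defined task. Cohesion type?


Reasoning: Best: single purpose
Type: Functional cohesion

Functional cohesion


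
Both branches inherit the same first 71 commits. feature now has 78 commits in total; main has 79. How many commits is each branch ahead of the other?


Common ancestor: commit #71
feature commits after divergence: 78 - 71 = 7
main commits after divergence: 79 - 71 = 8
feature is 7 commits ahead of main
main is 8 commits ahead of feature

feature ahead: 7, main ahead: 8


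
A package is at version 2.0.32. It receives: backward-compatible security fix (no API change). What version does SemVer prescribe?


Current: 2.0.32
Change category: 'backward-compatible security fix (no API change)' → patch bump
SemVer rule: patch bump → increment PATCH (MAJOR and MINOR unchanged)
New: 2.0.33

2.0.33


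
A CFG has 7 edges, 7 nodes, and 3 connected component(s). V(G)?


Formula: V(G) = E - N + 2P
V(G) = 7 - 7 + 2*3
V(G) = 0 + 6
V(G) = 6

6


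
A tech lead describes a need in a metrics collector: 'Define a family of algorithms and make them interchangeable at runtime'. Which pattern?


This matches the Strategy pattern

Strategy


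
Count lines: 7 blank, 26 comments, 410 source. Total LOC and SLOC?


Total LOC = blank + comment + code
Total LOC = 7 + 26 + 410 = 443
SLOC (source only) = code = 410

Total LOC: 443, SLOC: 410


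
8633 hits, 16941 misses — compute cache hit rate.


Formula: hit rate = hits / (hits + misses) * 100
hit rate = 8633 / (8633 + 16941) * 100
hit rate = 8633 / 25574 * 100
hit rate = 33.76%

33.76%


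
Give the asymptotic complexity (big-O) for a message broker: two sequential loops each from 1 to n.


Reasoning: sequential dominates: O(n) + O(n) = O(n)
Complexity: O(n)

O(n)


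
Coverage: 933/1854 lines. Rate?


Coverage = covered / total * 100
Coverage = 933 / 1854 * 100
Coverage = 50.32%

50.32%


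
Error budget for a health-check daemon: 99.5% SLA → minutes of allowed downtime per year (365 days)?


Formula: allowed downtime = period * (100 - SLA) / 100
Period (year (365 days)) = 525600 minutes
Unavailability fraction = (100 - 99.5) / 100
Allowed downtime = 525600 * (100 - 99.5) / 100
Allowed downtime = 2628.0 minutes

2628.0 minutes


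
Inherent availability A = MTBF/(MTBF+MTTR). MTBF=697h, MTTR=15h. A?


Availability = MTBF / (MTBF + MTTR)
Availability = 697 / (697 + 15)
Availability = 697 / 712
Availability = 97.8933%

97.8933%


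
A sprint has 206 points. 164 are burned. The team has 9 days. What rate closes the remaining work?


Formula: Required rate = Remaining points / Days left
Remaining = 206 - 164 = 42 points
Required rate = 42 / 9 = 4.67 points/day

4.67 points/day


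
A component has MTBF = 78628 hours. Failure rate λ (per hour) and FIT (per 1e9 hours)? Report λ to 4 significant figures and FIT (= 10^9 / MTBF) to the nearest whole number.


Formula: λ = 1 / MTBF; FIT = λ × 1e9 = 1e9 / MTBF
λ = 1 / 78628 ≈ 1.272e-05 failures/hour
FIT = 1e9 / 78628 ≈ 12718 failures per 1e9 hours (nearest whole number)

λ = 1.272e-05 /h, FIT = 12718


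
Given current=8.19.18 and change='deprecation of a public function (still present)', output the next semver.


Current: 8.19.18
Change category: 'deprecation of a public function (still present)' → minor bump
SemVer rule: minor bump → increment MINOR, reset PATCH to 0 (MAJOR unchanged)
New: 8.20.0

8.20.0


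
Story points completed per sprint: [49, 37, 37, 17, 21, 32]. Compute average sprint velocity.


Formula: Avg velocity = Total points / Number of sprints
Points: [49, 37, 37, 17, 21, 32]
Sum = 49 + 37 + 37 + 17 + 21 + 32 = 193
Avg velocity = 193 / 6 = 32.17 points/sprint

32.17 points/sprint


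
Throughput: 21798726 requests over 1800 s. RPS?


Formula: throughput = requests / seconds
throughput = 21798726 / 1800
throughput = 12110.4 requests/second

12110.4 requests/second


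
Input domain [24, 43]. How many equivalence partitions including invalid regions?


Valid range: [24, 43]
Class 1: x < 24 — invalid
Class 2: 24 ≤ x ≤ 43 — valid
Class 3: x > 43 — invalid
Total equivalence classes: 3

3 equivalence classes


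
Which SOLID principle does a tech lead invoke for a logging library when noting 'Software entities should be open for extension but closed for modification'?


This describes the Open/Closed Principle (OCP)

Open/Closed Principle (OCP)


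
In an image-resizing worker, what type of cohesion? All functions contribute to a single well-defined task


Reasoning: Best: single purpose
Type: Functional cohesion

Functional cohesion


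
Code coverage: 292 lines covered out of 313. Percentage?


Coverage = covered / total * 100
Coverage = 292 / 313 * 100
Coverage = 93.29%

93.29%


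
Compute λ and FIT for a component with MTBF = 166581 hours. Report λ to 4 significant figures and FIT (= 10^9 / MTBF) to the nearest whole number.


Formula: λ = 1 / MTBF; FIT = λ × 1e9 = 1e9 / MTBF
λ = 1 / 166581 ≈ 6.003e-06 failures/hour
FIT = 1e9 / 166581 ≈ 6003 failures per 1e9 hours (nearest whole number)

λ = 6.003e-06 /h, FIT = 6003


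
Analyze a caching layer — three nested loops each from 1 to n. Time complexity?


Reasoning: three levels of nesting over n
Complexity: O(n^3)

O(n^3)


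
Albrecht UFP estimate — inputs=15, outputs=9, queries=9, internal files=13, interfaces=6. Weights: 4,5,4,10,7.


UFP = EI*4 + EO*5 + EQ*4 + ILF*10 + EIF*7
UFP = 15*4 + 9*5 + 9*4 + 13*10 + 6*7
UFP = 60 + 45 + 36 + 130 + 42
UFP = 313

313


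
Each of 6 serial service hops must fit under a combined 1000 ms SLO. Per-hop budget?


Formula: per_stage = total_budget / stages
per_stage = 1000 / 6
per_stage = 166.67 ms

166.67 ms


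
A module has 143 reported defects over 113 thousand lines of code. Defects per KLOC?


Defect density = defects / KLOC
Defect density = 143 / 113
Defect density = 1.265 defects/KLOC

1.265 defects/KLOC


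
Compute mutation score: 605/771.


Mutation score = killed / total * 100
Mutation score = 605 / 771 * 100
Mutation score = 78.47%

78.47%


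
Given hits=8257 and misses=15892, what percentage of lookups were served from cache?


Formula: hit rate = hits / (hits + misses) * 100
hit rate = 8257 / (8257 + 15892) * 100
hit rate = 8257 / 24149 * 100
hit rate = 34.19%

34.19%


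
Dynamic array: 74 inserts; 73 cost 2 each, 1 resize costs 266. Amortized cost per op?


Formula: Amortized cost = Total cost / Operations
Total cost = (73 * 2) + (1 * 266)
Total cost = 146 + 266 = 412
Amortized = 412 / 74 = 5.5676

5.5676


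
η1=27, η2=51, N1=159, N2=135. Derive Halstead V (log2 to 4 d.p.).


Formula: V = N * log2(η), where N = N1 + N2 and η = η1 + η2
η = 27 + 51 = 78
N = 159 + 135 = 294
log2(78) ≈ 6.2854
V = 294 * 6.2854 = 1847.91

1847.91


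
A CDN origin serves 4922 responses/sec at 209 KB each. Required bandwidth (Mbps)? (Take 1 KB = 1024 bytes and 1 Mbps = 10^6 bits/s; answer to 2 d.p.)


Formula: Mbps = payload_bytes * RPS * 8 / 1e6
Payload per request = 209 KB = 209 * 1024 = 214016 bytes
Total bytes/sec = 214016 * 4922 = 1053386752
Total bits/sec = 1053386752 * 8 = 8427094016
Mbps = 8427094016 / 1e6 = 8427.09

8427.09 Mbps


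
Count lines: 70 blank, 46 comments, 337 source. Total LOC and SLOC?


Total LOC = blank + comment + code
Total LOC = 70 + 46 + 337 = 453
SLOC (source only) = code = 337

Total LOC: 453, SLOC: 337


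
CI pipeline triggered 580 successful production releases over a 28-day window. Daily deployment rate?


Formula: deployments per day = releases / days
= 580 / 28
= 20.714 deploys/day
(equivalently, 145.0 deploys/week)

20.714 deploys/day


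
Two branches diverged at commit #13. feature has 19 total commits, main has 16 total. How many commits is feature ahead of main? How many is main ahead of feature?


Common ancestor: commit #13
feature commits after divergence: 19 - 13 = 6
main commits after divergence: 16 - 13 = 3
feature is 6 commits ahead of main
main is 3 commits ahead of feature

feature ahead: 6, main ahead: 3


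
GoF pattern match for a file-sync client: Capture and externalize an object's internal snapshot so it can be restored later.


This matches the Memento pattern

Memento


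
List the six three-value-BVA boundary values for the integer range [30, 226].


Range: [30, 226]
Boundaries: just below min, min, min+1, max-1, max, just above max
Values: [29, 30, 31, 225, 226, 227]

[29, 30, 31, 225, 226, 227]


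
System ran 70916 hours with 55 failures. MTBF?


Formula: MTBF = Total operating time / Number of failures
MTBF = 70916 / 55
MTBF = 1289.38 hours

1289.38 hours


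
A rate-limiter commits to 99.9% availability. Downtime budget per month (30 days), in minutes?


Formula: allowed downtime = period * (100 - SLA) / 100
Period (month (30 days)) = 43200 minutes
Unavailability fraction = (100 - 99.9) / 100
Allowed downtime = 43200 * (100 - 99.9) / 100
Allowed downtime = 43.2 minutes

43.2 minutes


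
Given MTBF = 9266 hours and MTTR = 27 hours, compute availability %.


Availability = MTBF / (MTBF + MTTR)
Availability = 9266 / (9266 + 27)
Availability = 9266 / 9293
Availability = 99.7095%

99.7095%


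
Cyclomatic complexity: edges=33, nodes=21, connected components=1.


Formula: V(G) = E - N + 2P
V(G) = 33 - 21 + 2*1
V(G) = 12 + 2
V(G) = 14

14


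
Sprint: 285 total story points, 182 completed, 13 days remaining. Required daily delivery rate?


Formula: Required rate = Remaining points / Days left
Remaining = 285 - 182 = 103 points
Required rate = 103 / 13 = 7.92 points/day

7.92 points/day


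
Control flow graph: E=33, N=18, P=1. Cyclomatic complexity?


Formula: V(G) = E - N + 2P
V(G) = 33 - 18 + 2*1
V(G) = 15 + 2
V(G) = 17

17


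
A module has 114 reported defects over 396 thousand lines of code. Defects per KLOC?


Defect density = defects / KLOC
Defect density = 114 / 396
Defect density = 0.288 defects/KLOC

0.288 defects/KLOC


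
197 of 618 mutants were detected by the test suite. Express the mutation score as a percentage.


Mutation score = killed / total * 100
Mutation score = 197 / 618 * 100
Mutation score = 31.88%

31.88%


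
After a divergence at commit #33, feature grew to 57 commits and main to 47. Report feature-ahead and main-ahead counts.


Common ancestor: commit #33
feature commits after divergence: 57 - 33 = 24
main commits after divergence: 47 - 33 = 14
feature is 24 commits ahead of main
main is 14 commits ahead of feature

feature ahead: 24, main ahead: 14


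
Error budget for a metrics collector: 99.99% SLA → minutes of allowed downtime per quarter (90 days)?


Formula: allowed downtime = period * (100 - SLA) / 100
Period (quarter (90 days)) = 129600 minutes
Unavailability fraction = (100 - 99.99) / 100
Allowed downtime = 129600 * (100 - 99.99) / 100
Allowed downtime = 12.96 minutes

12.96 minutes


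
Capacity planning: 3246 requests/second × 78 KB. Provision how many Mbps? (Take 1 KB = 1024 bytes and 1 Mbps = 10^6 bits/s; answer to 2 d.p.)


Formula: Mbps = payload_bytes * RPS * 8 / 1e6
Payload per request = 78 KB = 78 * 1024 = 79872 bytes
Total bytes/sec = 79872 * 3246 = 259264512
Total bits/sec = 259264512 * 8 = 2074116096
Mbps = 2074116096 / 1e6 = 2074.12

2074.12 Mbps


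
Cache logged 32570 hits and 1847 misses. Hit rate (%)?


Formula: hit rate = hits / (hits + misses) * 100
hit rate = 32570 / (32570 + 1847) * 100
hit rate = 32570 / 34417 * 100
hit rate = 94.63%

94.63%


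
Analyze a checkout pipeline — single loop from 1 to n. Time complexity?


Reasoning: one pass through n items
Complexity: O(n)

O(n)


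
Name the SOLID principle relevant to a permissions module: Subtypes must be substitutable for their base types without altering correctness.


This describes the Liskov Substitution Principle (LSP)

Liskov Substitution Principle (LSP)


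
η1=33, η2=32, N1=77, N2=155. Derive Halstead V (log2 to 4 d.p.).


Formula: V = N * log2(η), where N = N1 + N2 and η = η1 + η2
η = 33 + 32 = 65
N = 77 + 155 = 232
log2(65) ≈ 6.0224
V = 232 * 6.0224 = 1397.20

1397.20


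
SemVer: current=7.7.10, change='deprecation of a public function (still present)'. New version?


Current: 7.7.10
Change category: 'deprecation of a public function (still present)' → minor bump
SemVer rule: minor bump → increment MINOR, reset PATCH to 0 (MAJOR unchanged)
New: 7.8.0

7.8.0


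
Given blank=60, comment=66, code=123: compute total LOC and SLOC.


Total LOC = blank + comment + code
Total LOC = 60 + 66 + 123 = 249
SLOC (source only) = code = 123

Total LOC: 249, SLOC: 123


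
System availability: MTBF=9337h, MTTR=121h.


Availability = MTBF / (MTBF + MTTR)
Availability = 9337 / (9337 + 121)
Availability = 9337 / 9458
Availability = 98.7207%

98.7207%


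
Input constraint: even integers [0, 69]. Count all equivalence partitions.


Constraint: even integers in [0, 69]
Class 1: x < 0 — out-of-range invalid
Class 2: x in [0,69] but odd — wrong type invalid
Class 3: x in [0,69] and even — valid
Class 4: x > 69 — out-of-range invalid
Total equivalence classes: 4

4 equivalence classes


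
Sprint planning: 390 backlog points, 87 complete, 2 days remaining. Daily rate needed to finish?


Formula: Required rate = Remaining points / Days left
Remaining = 390 - 87 = 303 points
Required rate = 303 / 2 = 151.5 points/day

151.5 points/day


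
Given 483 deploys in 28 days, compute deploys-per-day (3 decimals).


Formula: deployments per day = releases / days
= 483 / 28
= 17.25 deploys/day
(equivalently, 120.75 deploys/week)

17.25 deploys/day


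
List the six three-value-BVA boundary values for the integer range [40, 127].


Range: [40, 127]
Boundaries: just below min, min, min+1, max-1, max, just above max
Values: [39, 40, 41, 126, 127, 128]

[39, 40, 41, 126, 127, 128]


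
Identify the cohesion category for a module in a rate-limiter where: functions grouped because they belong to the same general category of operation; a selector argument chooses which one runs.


Reasoning: Grouped by category of activity, not by data or sequence
Type: Logical cohesion

Logical cohesion


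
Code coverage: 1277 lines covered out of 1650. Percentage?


Coverage = covered / total * 100
Coverage = 1277 / 1650 * 100
Coverage = 77.39%

77.39%


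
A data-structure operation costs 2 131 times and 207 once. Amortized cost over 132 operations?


Formula: Amortized cost = Total cost / Operations
Total cost = (131 * 2) + (1 * 207)
Total cost = 262 + 207 = 469
Amortized = 469 / 132 = 3.553

3.553


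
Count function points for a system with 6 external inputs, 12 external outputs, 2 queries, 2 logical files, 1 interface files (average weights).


UFP = EI*4 + EO*5 + EQ*4 + ILF*10 + EIF*7
UFP = 6*4 + 12*5 + 2*4 + 2*10 + 1*7
UFP = 24 + 60 + 8 + 20 + 7
UFP = 119

119


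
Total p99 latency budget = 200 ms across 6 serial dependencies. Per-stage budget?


Formula: per_stage = total_budget / stages
per_stage = 200 / 6
per_stage = 33.33 ms

33.33 ms


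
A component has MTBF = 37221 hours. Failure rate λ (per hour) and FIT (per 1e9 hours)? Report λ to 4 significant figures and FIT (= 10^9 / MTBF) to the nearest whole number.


Formula: λ = 1 / MTBF; FIT = λ × 1e9 = 1e9 / MTBF
λ = 1 / 37221 ≈ 2.687e-05 failures/hour
FIT = 1e9 / 37221 ≈ 26867 failures per 1e9 hours (nearest whole number)

λ = 2.687e-05 /h, FIT = 26867


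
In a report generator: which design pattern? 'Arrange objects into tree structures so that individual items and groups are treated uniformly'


This matches the Composite pattern

Composite


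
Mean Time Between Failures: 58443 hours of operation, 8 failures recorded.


Formula: MTBF = Total operating time / Number of failures
MTBF = 58443 / 8
MTBF = 7305.38 hours

7305.38 hours


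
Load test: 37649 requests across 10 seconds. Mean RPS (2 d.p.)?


Formula: throughput = requests / seconds
throughput = 37649 / 10
throughput = 3764.9 requests/second

3764.9 requests/second


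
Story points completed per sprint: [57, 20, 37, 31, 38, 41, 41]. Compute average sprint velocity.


Formula: Avg velocity = Total points / Number of sprints
Points: [57, 20, 37, 31, 38, 41, 41]
Sum = 57 + 20 + 37 + 31 + 38 + 41 + 41 = 265
Avg velocity = 265 / 7 = 37.86 points/sprint

37.86 points/sprint


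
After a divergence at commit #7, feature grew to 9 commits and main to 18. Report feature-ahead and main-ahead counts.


Common ancestor: commit #7
feature commits after divergence: 9 - 7 = 2
main commits after divergence: 18 - 7 = 11
feature is 2 commits ahead of main
main is 11 commits ahead of feature

feature ahead: 2, main ahead: 11


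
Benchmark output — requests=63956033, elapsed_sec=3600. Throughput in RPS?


Formula: throughput = requests / seconds
throughput = 63956033 / 3600
throughput = 17765.56 requests/second

17765.56 requests/second


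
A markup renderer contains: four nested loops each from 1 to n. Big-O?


Reasoning: four levels of nesting
Complexity: O(n^4)

O(n^4)


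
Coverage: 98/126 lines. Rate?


Coverage = covered / total * 100
Coverage = 98 / 126 * 100
Coverage = 77.78%

77.78%


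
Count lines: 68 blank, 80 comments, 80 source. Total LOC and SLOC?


Total LOC = blank + comment + code
Total LOC = 68 + 80 + 80 = 228
SLOC (source only) = code = 80

Total LOC: 228, SLOC: 80


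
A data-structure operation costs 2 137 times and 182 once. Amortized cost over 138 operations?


Formula: Amortized cost = Total cost / Operations
Total cost = (137 * 2) + (1 * 182)
Total cost = 274 + 182 = 456
Amortized = 456 / 138 = 3.3043

3.3043


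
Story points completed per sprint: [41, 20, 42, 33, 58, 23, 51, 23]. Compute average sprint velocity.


Formula: Avg velocity = Total points / Number of sprints
Points: [41, 20, 42, 33, 58, 23, 51, 23]
Sum = 41 + 20 + 42 + 33 + 58 + 23 + 51 + 23 = 291
Avg velocity = 291 / 8 = 36.38 points/sprint

36.38 points/sprint


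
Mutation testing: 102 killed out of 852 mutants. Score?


Mutation score = killed / total * 100
Mutation score = 102 / 852 * 100
Mutation score = 11.97%

11.97%


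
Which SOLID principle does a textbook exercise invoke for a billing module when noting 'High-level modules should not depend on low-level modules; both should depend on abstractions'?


This describes the Dependency Inversion Principle (DIP)

Dependency Inversion Principle (DIP)


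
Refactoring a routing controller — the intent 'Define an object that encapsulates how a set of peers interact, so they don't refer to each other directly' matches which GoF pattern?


This matches the Mediator pattern

Mediator


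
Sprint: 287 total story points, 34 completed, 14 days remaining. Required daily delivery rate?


Formula: Required rate = Remaining points / Days left
Remaining = 287 - 34 = 253 points
Required rate = 253 / 14 = 18.07 points/day

18.07 points/day


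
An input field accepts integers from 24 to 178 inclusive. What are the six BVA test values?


Range: [24, 178]
Boundaries: just below min, min, min+1, max-1, max, just above max
Values: [23, 24, 25, 177, 178, 179]

[23, 24, 25, 177, 178, 179]


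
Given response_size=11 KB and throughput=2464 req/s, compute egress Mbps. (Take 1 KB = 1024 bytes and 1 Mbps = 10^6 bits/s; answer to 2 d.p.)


Formula: Mbps = payload_bytes * RPS * 8 / 1e6
Payload per request = 11 KB = 11 * 1024 = 11264 bytes
Total bytes/sec = 11264 * 2464 = 27754496
Total bits/sec = 27754496 * 8 = 222035968
Mbps = 222035968 / 1e6 = 222.04

222.04 Mbps


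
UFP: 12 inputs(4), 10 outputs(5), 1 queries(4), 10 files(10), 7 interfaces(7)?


UFP = EI*4 + EO*5 + EQ*4 + ILF*10 + EIF*7
UFP = 12*4 + 10*5 + 1*4 + 10*10 + 7*7
UFP = 48 + 50 + 4 + 100 + 49
UFP = 251

251


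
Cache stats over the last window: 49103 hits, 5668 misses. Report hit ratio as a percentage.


Formula: hit rate = hits / (hits + misses) * 100
hit rate = 49103 / (49103 + 5668) * 100
hit rate = 49103 / 54771 * 100
hit rate = 89.65%

89.65%


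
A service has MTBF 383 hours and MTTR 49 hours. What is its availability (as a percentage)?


Availability = MTBF / (MTBF + MTTR)
Availability = 383 / (383 + 49)
Availability = 383 / 432
Availability = 88.6574%

88.6574%


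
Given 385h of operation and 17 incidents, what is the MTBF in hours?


Formula: MTBF = Total operating time / Number of failures
MTBF = 385 / 17
MTBF = 22.65 hours

22.65 hours


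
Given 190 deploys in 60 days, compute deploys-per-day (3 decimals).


Formula: deployments per day = releases / days
= 190 / 60
= 3.167 deploys/day
(equivalently, 22.17 deploys/week)

3.167 deploys/day


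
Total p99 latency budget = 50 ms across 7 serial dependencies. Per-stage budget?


Formula: per_stage = total_budget / stages
per_stage = 50 / 7
per_stage = 7.14 ms

7.14 ms


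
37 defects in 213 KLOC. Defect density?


Defect density = defects / KLOC
Defect density = 37 / 213
Defect density = 0.174 defects/KLOC

0.174 defects/KLOC


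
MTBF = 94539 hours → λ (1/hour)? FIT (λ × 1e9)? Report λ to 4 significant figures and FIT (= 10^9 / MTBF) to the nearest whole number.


Formula: λ = 1 / MTBF; FIT = λ × 1e9 = 1e9 / MTBF
λ = 1 / 94539 ≈ 1.058e-05 failures/hour
FIT = 1e9 / 94539 ≈ 10578 failures per 1e9 hours (nearest whole number)

λ = 1.058e-05 /h, FIT = 10578


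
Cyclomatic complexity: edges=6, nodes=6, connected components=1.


Formula: V(G) = E - N + 2P
V(G) = 6 - 6 + 2*1
V(G) = 0 + 2
V(G) = 2

2


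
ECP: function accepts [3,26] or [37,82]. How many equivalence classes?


Valid ranges: [3,26] and [37,82]
Class 1: x < 3 — invalid
Class 2: 3 ≤ x ≤ 26 — valid
Class 3: 26 < x < 37 — invalid (gap between ranges)
Class 4: 37 ≤ x ≤ 82 — valid
Class 5: x > 82 — invalid
Total equivalence classes: 5

5 equivalence classes


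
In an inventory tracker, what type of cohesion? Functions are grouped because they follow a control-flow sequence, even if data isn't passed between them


Reasoning: Grouped by order of execution within a routine, not by data flow
Type: Procedural cohesion

Procedural cohesion


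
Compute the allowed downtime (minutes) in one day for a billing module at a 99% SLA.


Formula: allowed downtime = period * (100 - SLA) / 100
Period (day) = 1440 minutes
Unavailability fraction = (100 - 99.0) / 100
Allowed downtime = 1440 * (100 - 99.0) / 100
Allowed downtime = 14.4 minutes

14.4 minutes


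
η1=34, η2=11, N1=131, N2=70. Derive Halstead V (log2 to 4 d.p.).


Formula: V = N * log2(η), where N = N1 + N2 and η = η1 + η2
η = 34 + 11 = 45
N = 131 + 70 = 201
log2(45) ≈ 5.4919
V = 201 * 5.4919 = 1103.87

1103.87


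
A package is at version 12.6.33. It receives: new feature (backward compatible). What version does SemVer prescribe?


Current: 12.6.33
Change category: 'new feature (backward compatible)' → minor bump
SemVer rule: minor bump → increment MINOR, reset PATCH to 0 (MAJOR unchanged)
New: 12.7.0

12.7.0


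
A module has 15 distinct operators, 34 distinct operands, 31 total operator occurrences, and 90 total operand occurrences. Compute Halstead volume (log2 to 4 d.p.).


Formula: V = N * log2(η), where N = N1 + N2 and η = η1 + η2
η = 15 + 34 = 49
N = 31 + 90 = 121
log2(49) ≈ 5.6147
V = 121 * 5.6147 = 679.38

679.38


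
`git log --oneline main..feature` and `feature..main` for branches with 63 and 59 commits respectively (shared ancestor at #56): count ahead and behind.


Common ancestor: commit #56
feature commits after divergence: 63 - 56 = 7
main commits after divergence: 59 - 56 = 3
feature is 7 commits ahead of main
main is 3 commits ahead of feature

feature ahead: 7, main ahead: 3


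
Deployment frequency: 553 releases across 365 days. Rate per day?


Formula: deployments per day = releases / days
= 553 / 365
= 1.515 deploys/day
(equivalently, 10.61 deploys/week)

1.515 deploys/day


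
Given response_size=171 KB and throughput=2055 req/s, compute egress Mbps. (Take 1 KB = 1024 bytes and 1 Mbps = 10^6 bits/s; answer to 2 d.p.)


Formula: Mbps = payload_bytes * RPS * 8 / 1e6
Payload per request = 171 KB = 171 * 1024 = 175104 bytes
Total bytes/sec = 175104 * 2055 = 359838720
Total bits/sec = 359838720 * 8 = 2878709760
Mbps = 2878709760 / 1e6 = 2878.71

2878.71 Mbps


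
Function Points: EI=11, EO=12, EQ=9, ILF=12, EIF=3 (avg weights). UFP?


UFP = EI*4 + EO*5 + EQ*4 + ILF*10 + EIF*7
UFP = 11*4 + 12*5 + 9*4 + 12*10 + 3*7
UFP = 44 + 60 + 36 + 120 + 21
UFP = 281

281


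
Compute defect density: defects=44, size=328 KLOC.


Defect density = defects / KLOC
Defect density = 44 / 328
Defect density = 0.134 defects/KLOC

0.134 defects/KLOC


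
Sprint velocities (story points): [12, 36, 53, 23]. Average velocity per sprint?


Formula: Avg velocity = Total points / Number of sprints
Points: [12, 36, 53, 23]
Sum = 12 + 36 + 53 + 23 = 124
Avg velocity = 124 / 4 = 31.0 points/sprint

31.0 points/sprint


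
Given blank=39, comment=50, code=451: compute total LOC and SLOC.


Total LOC = blank + comment + code
Total LOC = 39 + 50 + 451 = 540
SLOC (source only) = code = 451

Total LOC: 540, SLOC: 451


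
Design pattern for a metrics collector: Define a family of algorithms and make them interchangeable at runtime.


This matches the Strategy pattern

Strategy


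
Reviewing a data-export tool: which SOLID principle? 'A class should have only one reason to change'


This describes the Single Responsibility Principle (SRP)

Single Responsibility Principle (SRP)


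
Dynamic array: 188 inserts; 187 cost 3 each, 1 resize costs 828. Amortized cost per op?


Formula: Amortized cost = Total cost / Operations
Total cost = (187 * 3) + (1 * 828)
Total cost = 561 + 828 = 1389
Amortized = 1389 / 188 = 7.3883

7.3883


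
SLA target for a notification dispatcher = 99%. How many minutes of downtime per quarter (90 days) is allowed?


Formula: allowed downtime = period * (100 - SLA) / 100
Period (quarter (90 days)) = 129600 minutes
Unavailability fraction = (100 - 99.0) / 100
Allowed downtime = 129600 * (100 - 99.0) / 100
Allowed downtime = 1296.0 minutes

1296.0 minutes


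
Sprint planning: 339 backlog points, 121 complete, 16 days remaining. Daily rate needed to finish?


Formula: Required rate = Remaining points / Days left
Remaining = 339 - 121 = 218 points
Required rate = 218 / 16 = 13.63 points/day

13.63 points/day


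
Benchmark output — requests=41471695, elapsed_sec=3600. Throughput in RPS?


Formula: throughput = requests / seconds
throughput = 41471695 / 3600
throughput = 11519.92 requests/second

11519.92 requests/second


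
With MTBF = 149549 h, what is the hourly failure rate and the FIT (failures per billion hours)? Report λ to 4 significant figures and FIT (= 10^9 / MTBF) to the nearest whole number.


Formula: λ = 1 / MTBF; FIT = λ × 1e9 = 1e9 / MTBF
λ = 1 / 149549 ≈ 6.687e-06 failures/hour
FIT = 1e9 / 149549 ≈ 6687 failures per 1e9 hours (nearest whole number)

λ = 6.687e-06 /h, FIT = 6687


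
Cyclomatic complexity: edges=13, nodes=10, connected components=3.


Formula: V(G) = E - N + 2P
V(G) = 13 - 10 + 2*3
V(G) = 3 + 6
V(G) = 9

9


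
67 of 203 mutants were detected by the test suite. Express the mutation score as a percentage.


Mutation score = killed / total * 100
Mutation score = 67 / 203 * 100
Mutation score = 33.0%

33.0%


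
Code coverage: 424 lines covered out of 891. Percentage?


Coverage = covered / total * 100
Coverage = 424 / 891 * 100
Coverage = 47.59%

47.59%


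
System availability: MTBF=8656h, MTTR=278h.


Availability = MTBF / (MTBF + MTTR)
Availability = 8656 / (8656 + 278)
Availability = 8656 / 8934
Availability = 96.8883%

96.8883%


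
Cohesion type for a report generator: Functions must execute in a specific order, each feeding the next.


Reasoning: Output of one is input to next
Type: Sequential cohesion

Sequential cohesion


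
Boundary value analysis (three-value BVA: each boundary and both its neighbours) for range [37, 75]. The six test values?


Range: [37, 75]
Boundaries: just below min, min, min+1, max-1, max, just above max
Values: [36, 37, 38, 74, 75, 76]

[36, 37, 38, 74, 75, 76]


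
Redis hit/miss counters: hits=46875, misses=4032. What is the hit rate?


Formula: hit rate = hits / (hits + misses) * 100
hit rate = 46875 / (46875 + 4032) * 100
hit rate = 46875 / 50907 * 100
hit rate = 92.08%

92.08%


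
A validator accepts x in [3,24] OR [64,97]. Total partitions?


Valid ranges: [3,24] and [64,97]
Class 1: x < 3 — invalid
Class 2: 3 ≤ x ≤ 24 — valid
Class 3: 24 < x < 64 — invalid (gap between ranges)
Class 4: 64 ≤ x ≤ 97 — valid
Class 5: x > 97 — invalid
Total equivalence classes: 5

5 equivalence classes


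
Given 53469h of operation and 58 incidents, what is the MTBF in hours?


Formula: MTBF = Total operating time / Number of failures
MTBF = 53469 / 58
MTBF = 921.88 hours

921.88 hours


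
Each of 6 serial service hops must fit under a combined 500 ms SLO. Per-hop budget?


Formula: per_stage = total_budget / stages
per_stage = 500 / 6
per_stage = 83.33 ms

83.33 ms


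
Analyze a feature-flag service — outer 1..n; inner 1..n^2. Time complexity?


Reasoning: n times n^2
Complexity: O(n^3)

O(n^3)


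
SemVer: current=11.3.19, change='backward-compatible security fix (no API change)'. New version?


Current: 11.3.19
Change category: 'backward-compatible security fix (no API change)' → patch bump
SemVer rule: patch bump → increment PATCH (MAJOR and MINOR unchanged)
New: 11.3.20

11.3.20


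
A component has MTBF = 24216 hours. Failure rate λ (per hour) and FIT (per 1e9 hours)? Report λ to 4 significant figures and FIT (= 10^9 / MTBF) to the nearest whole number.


Formula: λ = 1 / MTBF; FIT = λ × 1e9 = 1e9 / MTBF
λ = 1 / 24216 ≈ 4.130e-05 failures/hour
FIT = 1e9 / 24216 ≈ 41295 failures per 1e9 hours (nearest whole number)

λ = 4.130e-05 /h, FIT = 41295


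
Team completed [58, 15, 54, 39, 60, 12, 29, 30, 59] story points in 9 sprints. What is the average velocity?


Formula: Avg velocity = Total points / Number of sprints
Points: [58, 15, 54, 39, 60, 12, 29, 30, 59]
Sum = 58 + 15 + 54 + 39 + 60 + 12 + 29 + 30 + 59 = 356
Avg velocity = 356 / 9 = 39.56 points/sprint

39.56 points/sprint


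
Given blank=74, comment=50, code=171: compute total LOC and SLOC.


Total LOC = blank + comment + code
Total LOC = 74 + 50 + 171 = 295
SLOC (source only) = code = 171

Total LOC: 295, SLOC: 171


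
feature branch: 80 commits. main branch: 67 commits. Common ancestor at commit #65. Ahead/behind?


Common ancestor: commit #65
feature commits after divergence: 80 - 65 = 15
main commits after divergence: 67 - 65 = 2
feature is 15 commits ahead of main
main is 2 commits ahead of feature

feature ahead: 15, main ahead: 2


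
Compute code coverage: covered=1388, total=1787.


Coverage = covered / total * 100
Coverage = 1388 / 1787 * 100
Coverage = 77.67%

77.67%


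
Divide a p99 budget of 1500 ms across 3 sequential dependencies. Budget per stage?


Formula: per_stage = total_budget / stages
per_stage = 1500 / 3
per_stage = 500.0 ms

500.0 ms


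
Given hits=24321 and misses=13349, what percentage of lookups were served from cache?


Formula: hit rate = hits / (hits + misses) * 100
hit rate = 24321 / (24321 + 13349) * 100
hit rate = 24321 / 37670 * 100
hit rate = 64.56%

64.56%


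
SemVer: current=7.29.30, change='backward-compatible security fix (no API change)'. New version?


Current: 7.29.30
Change category: 'backward-compatible security fix (no API change)' → patch bump
SemVer rule: patch bump → increment PATCH (MAJOR and MINOR unchanged)
New: 7.29.31

7.29.31


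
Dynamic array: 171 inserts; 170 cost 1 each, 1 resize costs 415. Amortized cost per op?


Formula: Amortized cost = Total cost / Operations
Total cost = (170 * 1) + (1 * 415)
Total cost = 170 + 415 = 585
Amortized = 585 / 171 = 3.4211

3.4211


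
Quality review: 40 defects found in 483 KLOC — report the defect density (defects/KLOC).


Defect density = defects / KLOC
Defect density = 40 / 483
Defect density = 0.083 defects/KLOC

0.083 defects/KLOC


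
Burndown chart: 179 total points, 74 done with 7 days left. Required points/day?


Formula: Required rate = Remaining points / Days left
Remaining = 179 - 74 = 105 points
Required rate = 105 / 7 = 15.0 points/day

15.0 points/day


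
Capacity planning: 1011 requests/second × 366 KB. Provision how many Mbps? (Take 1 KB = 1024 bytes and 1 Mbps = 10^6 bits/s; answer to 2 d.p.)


Formula: Mbps = payload_bytes * RPS * 8 / 1e6
Payload per request = 366 KB = 366 * 1024 = 374784 bytes
Total bytes/sec = 374784 * 1011 = 378906624
Total bits/sec = 378906624 * 8 = 3031252992
Mbps = 3031252992 / 1e6 = 3031.25

3031.25 Mbps


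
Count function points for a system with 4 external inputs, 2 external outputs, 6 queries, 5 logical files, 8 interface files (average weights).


UFP = EI*4 + EO*5 + EQ*4 + ILF*10 + EIF*7
UFP = 4*4 + 2*5 + 6*4 + 5*10 + 8*7
UFP = 16 + 10 + 24 + 50 + 56
UFP = 156

156


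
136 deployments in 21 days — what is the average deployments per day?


Formula: deployments per day = releases / days
= 136 / 21
= 6.476 deploys/day
(equivalently, 45.33 deploys/week)

6.476 deploys/day


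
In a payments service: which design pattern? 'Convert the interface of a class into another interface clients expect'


This matches the Adapter pattern

Adapter


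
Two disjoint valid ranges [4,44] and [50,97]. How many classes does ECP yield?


Valid ranges: [4,44] and [50,97]
Class 1: x < 4 — invalid
Class 2: 4 ≤ x ≤ 44 — valid
Class 3: 44 < x < 50 — invalid (gap between ranges)
Class 4: 50 ≤ x ≤ 97 — valid
Class 5: x > 97 — invalid
Total equivalence classes: 5

5 equivalence classes


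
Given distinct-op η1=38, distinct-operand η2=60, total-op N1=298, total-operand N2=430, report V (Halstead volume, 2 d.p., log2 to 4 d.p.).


Formula: V = N * log2(η), where N = N1 + N2 and η = η1 + η2
η = 38 + 60 = 98
N = 298 + 430 = 728
log2(98) ≈ 6.6147
V = 728 * 6.6147 = 4815.50

4815.50


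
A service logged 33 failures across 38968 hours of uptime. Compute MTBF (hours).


Formula: MTBF = Total operating time / Number of failures
MTBF = 38968 / 33
MTBF = 1180.85 hours

1180.85 hours


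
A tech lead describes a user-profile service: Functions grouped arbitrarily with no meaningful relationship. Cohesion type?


Reasoning: Worst: random grouping
Type: Coincidental cohesion

Coincidental cohesion
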